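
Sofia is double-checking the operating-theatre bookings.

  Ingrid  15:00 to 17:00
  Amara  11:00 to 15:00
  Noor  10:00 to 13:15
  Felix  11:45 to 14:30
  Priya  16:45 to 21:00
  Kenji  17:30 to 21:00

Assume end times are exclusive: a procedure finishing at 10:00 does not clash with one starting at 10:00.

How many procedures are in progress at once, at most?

Sweep the timeline, counting +1 at each start and −1 at each end (ends before starts at a tie):
10:00 start Noor → 1
11:00 start Amara → 2
11:45 start Felix → 3
13:15 end Noor → 2
14:30 end Felix → 1
15:00 end Amara → 0
15:00 start Ingrid → 1
16:45 start Priya → 2
17:00 end Ingrid → 1
17:30 start Kenji → 2
21:00 end Kenji → 1
21:00 end Priya → 0
Peak is 3, at 11:45 (Amara, Felix, Noor).

3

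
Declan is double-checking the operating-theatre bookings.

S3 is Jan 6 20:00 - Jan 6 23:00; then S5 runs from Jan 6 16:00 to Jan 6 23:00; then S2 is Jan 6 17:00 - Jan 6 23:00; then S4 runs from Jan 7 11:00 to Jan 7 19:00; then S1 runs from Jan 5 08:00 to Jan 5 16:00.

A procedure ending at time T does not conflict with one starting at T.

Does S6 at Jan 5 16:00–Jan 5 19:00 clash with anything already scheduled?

S1: ends Jan 5 16:00 at or before S6 starts Jan 5 16:00 → clear.
S5: starts Jan 6 16:00 at or after S6 ends Jan 5 19:00 → clear.
S2: starts Jan 6 17:00 at or after S6 ends Jan 5 19:00 → clear.
S3: starts Jan 6 20:00 at or after S6 ends Jan 5 19:00 → clear.
S4: starts Jan 7 11:00 at or after S6 ends Jan 5 19:00 → clear.

No — it doesn't clash with anything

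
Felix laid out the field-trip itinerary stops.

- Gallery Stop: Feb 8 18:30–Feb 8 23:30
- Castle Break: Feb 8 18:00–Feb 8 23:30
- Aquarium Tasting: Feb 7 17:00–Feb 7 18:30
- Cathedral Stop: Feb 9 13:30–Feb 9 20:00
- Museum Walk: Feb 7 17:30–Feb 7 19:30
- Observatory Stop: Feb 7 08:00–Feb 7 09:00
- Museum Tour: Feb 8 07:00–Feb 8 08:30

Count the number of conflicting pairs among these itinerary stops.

2

Two intervals overlap when each starts before the other ends.
Sorted by start: Observatory Stop, Aquarium Tasting, Museum Walk, Museum Tour, Castle Break, Gallery Stop, Cathedral Stop.
Aquarium Tasting starts after Observatory Stop ends, so Observatory Stop has no further overlaps.
Museum Walk starts before Aquarium Tasting ends → Aquarium Tasting and Museum Walk overlap.
Museum Tour starts after Aquarium Tasting ends, so Aquarium Tasting has no further overlaps.
Museum Tour starts after Museum Walk ends, so Museum Walk has no further overlaps.
Castle Break starts after Museum Tour ends, so Museum Tour has no further overlaps.
Gallery Stop starts before Castle Break ends → Castle Break and Gallery Stop overlap.
Cathedral Stop starts after Castle Break ends.
Cathedral Stop starts after Gallery Stop ends.
Overlapping pairs: Aquarium Tasting & Museum Walk, Castle Break & Gallery Stop — 2 in total.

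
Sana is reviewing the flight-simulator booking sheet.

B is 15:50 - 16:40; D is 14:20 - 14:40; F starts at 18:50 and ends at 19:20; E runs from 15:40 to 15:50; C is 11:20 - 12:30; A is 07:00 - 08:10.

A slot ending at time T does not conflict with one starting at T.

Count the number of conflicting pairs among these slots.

Sorted by start: A, C, D, E, B, F.
C starts after A ends; A is clear from here.
D starts after C ends; C is clear from here.
E starts after D ends; D is clear from here.
B starts exactly when E ends (back-to-back, no overlap); E is clear from here.
F starts after B ends.
No pair overlaps.

0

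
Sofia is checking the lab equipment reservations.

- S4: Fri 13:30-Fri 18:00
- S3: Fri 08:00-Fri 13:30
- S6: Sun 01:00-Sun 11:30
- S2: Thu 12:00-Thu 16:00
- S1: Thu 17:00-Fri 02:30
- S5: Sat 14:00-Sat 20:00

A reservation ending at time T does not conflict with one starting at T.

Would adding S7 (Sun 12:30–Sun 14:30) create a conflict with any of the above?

S2: ends Thu 16:00 at or before S7 starts Sun 12:30 → clear.
S1: ends Fri 02:30 at or before S7 starts Sun 12:30 → clear.
S3: ends Fri 13:30 at or before S7 starts Sun 12:30 → clear.
S4: ends Fri 18:00 at or before S7 starts Sun 12:30 → clear.
S5: ends Sat 20:00 at or before S7 starts Sun 12:30 → clear.
S6: ends Sun 11:30 at or before S7 starts Sun 12:30 → clear.

No — it doesn't clash with anything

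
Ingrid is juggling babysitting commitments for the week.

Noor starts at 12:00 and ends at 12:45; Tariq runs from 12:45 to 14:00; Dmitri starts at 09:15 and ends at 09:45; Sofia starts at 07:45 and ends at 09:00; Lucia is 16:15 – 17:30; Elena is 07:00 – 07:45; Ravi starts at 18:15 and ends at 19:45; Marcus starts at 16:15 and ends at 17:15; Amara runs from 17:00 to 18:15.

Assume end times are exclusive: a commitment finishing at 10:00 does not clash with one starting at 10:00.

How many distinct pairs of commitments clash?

3

Two intervals overlap when each starts before the other ends.
Sorted by start: Elena, Sofia, Dmitri, Noor, Tariq, Marcus, Lucia, Amara, Ravi.
Sofia starts exactly when Elena ends (back-to-back, no overlap) — done with Elena.
Dmitri starts after Sofia ends — done with Sofia.
Noor starts after Dmitri ends — done with Dmitri.
Tariq starts exactly when Noor ends (back-to-back, no overlap) — done with Noor.
Marcus starts after Tariq ends — done with Tariq.
Lucia starts before Marcus ends → Marcus and Lucia overlap.
Amara starts before Marcus ends → Marcus and Amara overlap.
Ravi starts after Marcus ends.
Amara starts before Lucia ends → Lucia and Amara overlap.
Ravi starts after Lucia ends.
Ravi starts exactly when Amara ends (back-to-back, no overlap).
Overlapping pairs: Amara & Lucia, Amara & Marcus, Lucia & Marcus — 3 in total.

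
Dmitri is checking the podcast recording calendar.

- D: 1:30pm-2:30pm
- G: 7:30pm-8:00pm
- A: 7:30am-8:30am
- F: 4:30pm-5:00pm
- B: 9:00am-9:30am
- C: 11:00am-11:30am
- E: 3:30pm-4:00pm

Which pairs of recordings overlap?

Sorted by start: A, B, C, D, E, F, G.
B starts after A ends, so nothing later overlaps A either.
C starts after B ends, so nothing later overlaps B either.
D starts after C ends, so nothing later overlaps C either.
E starts after D ends, so nothing later overlaps D either.
F starts after E ends, so nothing later overlaps E either.
G starts after F ends.

no overlapping pairs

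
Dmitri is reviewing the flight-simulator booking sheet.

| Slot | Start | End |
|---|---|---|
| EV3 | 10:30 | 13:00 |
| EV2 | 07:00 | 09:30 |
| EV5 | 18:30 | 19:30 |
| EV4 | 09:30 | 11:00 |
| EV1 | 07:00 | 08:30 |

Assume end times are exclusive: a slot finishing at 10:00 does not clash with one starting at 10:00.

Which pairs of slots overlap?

EV1 & EV2, EV3 & EV4

Check each pair: they overlap iff neither finishes before the other starts.
Sorted by start: EV1, EV2, EV4, EV3, EV5.
EV2 starts before EV1 ends → EV1 and EV2 overlap.
EV4 starts after EV1 ends; EV1 is clear from here.
EV4 starts exactly when EV2 ends (back-to-back, no overlap); EV2 is clear from here.
EV3 starts before EV4 ends → EV4 and EV3 overlap.
EV5 starts after EV4 ends.
EV5 starts after EV3 ends.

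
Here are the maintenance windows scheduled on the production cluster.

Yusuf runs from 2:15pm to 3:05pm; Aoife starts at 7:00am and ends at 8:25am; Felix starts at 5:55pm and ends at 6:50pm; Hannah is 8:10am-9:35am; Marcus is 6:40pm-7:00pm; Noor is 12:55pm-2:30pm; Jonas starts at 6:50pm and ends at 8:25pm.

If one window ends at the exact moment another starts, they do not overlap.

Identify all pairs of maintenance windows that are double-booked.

Sorted by start: Aoife, Hannah, Noor, Yusuf, Felix, Marcus, Jonas.
Hannah starts before Aoife ends → Aoife and Hannah overlap.
Noor starts after Aoife ends, so nothing later overlaps Aoife either.
Noor starts after Hannah ends, so nothing later overlaps Hannah either.
Yusuf starts before Noor ends → Noor and Yusuf overlap.
Felix starts after Noor ends, so nothing later overlaps Noor either.
Felix starts after Yusuf ends, so nothing later overlaps Yusuf either.
Marcus starts before Felix ends → Felix and Marcus overlap.
Jonas starts exactly when Felix ends (back-to-back, no overlap).
Jonas starts before Marcus ends → Marcus and Jonas overlap.

Aoife & Hannah, Felix & Marcus, Jonas & Marcus, Noor & Yusuf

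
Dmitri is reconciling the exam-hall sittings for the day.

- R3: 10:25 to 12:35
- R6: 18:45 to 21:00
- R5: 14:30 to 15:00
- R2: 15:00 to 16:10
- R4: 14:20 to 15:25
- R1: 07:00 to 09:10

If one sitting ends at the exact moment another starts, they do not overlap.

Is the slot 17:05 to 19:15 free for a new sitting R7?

No — it overlaps R6

R1: ends 09:10 at or before R7 starts 17:05 → clear.
R3: ends 12:35 at or before R7 starts 17:05 → clear.
R4: ends 15:25 at or before R7 starts 17:05 → clear.
R5: ends 15:00 at or before R7 starts 17:05 → clear.
R2: ends 16:10 at or before R7 starts 17:05 → clear.
R6: starts 18:45 before R7 ends 19:15, and ends 21:00 after R7 starts 17:05 → overlap.
R7 overlaps R6.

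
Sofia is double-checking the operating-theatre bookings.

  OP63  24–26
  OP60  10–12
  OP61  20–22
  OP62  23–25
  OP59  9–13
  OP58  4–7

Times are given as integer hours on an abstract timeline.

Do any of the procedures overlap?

Yes

Sorted by start: OP58, OP59, OP60, OP61, OP62, OP63.
OP59 starts after OP58 ends, so OP58 has no further overlaps.
OP60 starts before OP59 ends → OP59 and OP60 overlap.
That's a conflict, so the schedule is not conflict-free.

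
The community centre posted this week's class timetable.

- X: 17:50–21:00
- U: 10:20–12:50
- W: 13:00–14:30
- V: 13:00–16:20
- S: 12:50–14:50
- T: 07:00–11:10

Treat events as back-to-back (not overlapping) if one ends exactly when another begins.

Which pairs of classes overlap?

Sorted by start: T, U, S, V, W, X.
U starts before T ends → T and U overlap.
S starts after T ends, so T has no further overlaps.
S starts exactly when U ends (back-to-back, no overlap), so U has no further overlaps.
V starts before S ends → S and V overlap.
W starts before S ends → S and W overlap.
X starts after S ends.
W starts before V ends → V and W overlap.
X starts after V ends.
X starts after W ends.

S & V, S & W, T & U, V & W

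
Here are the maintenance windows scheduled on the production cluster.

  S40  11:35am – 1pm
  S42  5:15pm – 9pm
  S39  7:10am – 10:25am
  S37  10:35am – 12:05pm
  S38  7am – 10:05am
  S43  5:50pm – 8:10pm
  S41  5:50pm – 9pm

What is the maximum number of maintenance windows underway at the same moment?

3

Sweep the timeline, counting +1 at each start and −1 at each end (ends before starts at a tie):
7am start S38 → 1
7:10am start S39 → 2
10:05am end S38 → 1
10:25am end S39 → 0
10:35am start S37 → 1
11:35am start S40 → 2
12:05pm end S37 → 1
1pm end S40 → 0
5:15pm start S42 → 1
5:50pm start S41 → 2
5:50pm start S43 → 3
8:10pm end S43 → 2
9pm end S41 → 1
9pm end S42 → 0
Peak is 3, at 5:50pm (S41, S42, S43).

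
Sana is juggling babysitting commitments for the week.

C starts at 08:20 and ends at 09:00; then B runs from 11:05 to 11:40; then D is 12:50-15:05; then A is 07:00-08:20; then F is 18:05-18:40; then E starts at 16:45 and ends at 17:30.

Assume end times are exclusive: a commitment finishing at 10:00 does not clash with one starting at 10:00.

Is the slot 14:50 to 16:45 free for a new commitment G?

A: ends 08:20 at or before G starts 14:50 → clear.
C: ends 09:00 at or before G starts 14:50 → clear.
B: ends 11:40 at or before G starts 14:50 → clear.
D: starts 12:50 before G ends 16:45, and ends 15:05 after G starts 14:50 → overlap.
E: starts 16:45 at or after G ends 16:45 → clear.
F: starts 18:05 at or after G ends 16:45 → clear.
G overlaps D.

No — it overlaps D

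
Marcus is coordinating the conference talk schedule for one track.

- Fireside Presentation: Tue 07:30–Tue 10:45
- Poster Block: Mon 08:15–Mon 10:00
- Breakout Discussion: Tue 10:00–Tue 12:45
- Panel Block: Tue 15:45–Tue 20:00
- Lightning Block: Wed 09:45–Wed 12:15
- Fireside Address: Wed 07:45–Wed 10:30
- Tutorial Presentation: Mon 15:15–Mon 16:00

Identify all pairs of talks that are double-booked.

Breakout Discussion & Fireside Presentation, Fireside Address & Lightning Block

Two intervals overlap when each starts before the other ends.
Sorted by start: Poster Block, Tutorial Presentation, Fireside Presentation, Breakout Discussion, Panel Block, Fireside Address, Lightning Block.
Tutorial Presentation starts after Poster Block ends, so nothing later overlaps Poster Block either.
Fireside Presentation starts after Tutorial Presentation ends, so nothing later overlaps Tutorial Presentation either.
Breakout Discussion starts before Fireside Presentation ends → Fireside Presentation and Breakout Discussion overlap.
Panel Block starts after Fireside Presentation ends, so nothing later overlaps Fireside Presentation either.
Panel Block starts after Breakout Discussion ends, so nothing later overlaps Breakout Discussion either.
Fireside Address starts after Panel Block ends, so nothing later overlaps Panel Block either.
Lightning Block starts before Fireside Address ends → Fireside Address and Lightning Block overlap.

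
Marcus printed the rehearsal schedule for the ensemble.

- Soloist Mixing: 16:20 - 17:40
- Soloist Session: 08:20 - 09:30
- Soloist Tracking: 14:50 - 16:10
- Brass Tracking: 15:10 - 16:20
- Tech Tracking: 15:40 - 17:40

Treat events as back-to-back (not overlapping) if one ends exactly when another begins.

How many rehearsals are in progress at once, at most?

Sort all start/end points and keep a running count:
08:20 start Soloist Session → 1
09:30 end Soloist Session → 0
14:50 start Soloist Tracking → 1
15:10 start Brass Tracking → 2
15:40 start Tech Tracking → 3
16:10 end Soloist Tracking → 2
16:20 end Brass Tracking → 1
16:20 start Soloist Mixing → 2
17:40 end Soloist Mixing → 1
17:40 end Tech Tracking → 0
Peak is 3, at 15:40 (Brass Tracking, Soloist Tracking, Tech Tracking).

3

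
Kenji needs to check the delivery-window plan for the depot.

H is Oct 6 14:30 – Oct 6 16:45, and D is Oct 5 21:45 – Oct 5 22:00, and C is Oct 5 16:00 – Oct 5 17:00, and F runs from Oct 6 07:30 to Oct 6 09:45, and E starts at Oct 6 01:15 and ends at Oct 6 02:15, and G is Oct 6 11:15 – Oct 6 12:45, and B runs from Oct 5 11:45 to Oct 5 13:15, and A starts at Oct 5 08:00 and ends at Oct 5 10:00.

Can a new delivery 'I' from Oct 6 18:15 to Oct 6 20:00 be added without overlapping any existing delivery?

Yes — the slot is free

A: ends Oct 5 10:00 at or before I starts Oct 6 18:15 → clear.
B: ends Oct 5 13:15 at or before I starts Oct 6 18:15 → clear.
C: ends Oct 5 17:00 at or before I starts Oct 6 18:15 → clear.
D: ends Oct 5 22:00 at or before I starts Oct 6 18:15 → clear.
E: ends Oct 6 02:15 at or before I starts Oct 6 18:15 → clear.
F: ends Oct 6 09:45 at or before I starts Oct 6 18:15 → clear.
G: ends Oct 6 12:45 at or before I starts Oct 6 18:15 → clear.
H: ends Oct 6 16:45 at or before I starts Oct 6 18:15 → clear.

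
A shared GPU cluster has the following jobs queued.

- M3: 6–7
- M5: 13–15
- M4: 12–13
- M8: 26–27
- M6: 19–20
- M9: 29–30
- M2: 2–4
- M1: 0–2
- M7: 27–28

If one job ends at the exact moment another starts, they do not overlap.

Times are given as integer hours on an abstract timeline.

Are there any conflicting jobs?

Two intervals overlap when each starts before the other ends.
Sorted by start: M1, M2, M3, M4, M5, M6, M8, M7, M9.
M2 starts exactly when M1 ends (back-to-back, no overlap), so M1 has no further overlaps.
M3 starts after M2 ends, so M2 has no further overlaps.
M4 starts after M3 ends, so M3 has no further overlaps.
M5 starts exactly when M4 ends (back-to-back, no overlap), so M4 has no further overlaps.
M6 starts after M5 ends, so M5 has no further overlaps.
M8 starts after M6 ends, so M6 has no further overlaps.
M7 starts exactly when M8 ends (back-to-back, no overlap), so M8 has no further overlaps.
M9 starts after M7 ends.
Every pair is clear; the schedule has no overlaps.

No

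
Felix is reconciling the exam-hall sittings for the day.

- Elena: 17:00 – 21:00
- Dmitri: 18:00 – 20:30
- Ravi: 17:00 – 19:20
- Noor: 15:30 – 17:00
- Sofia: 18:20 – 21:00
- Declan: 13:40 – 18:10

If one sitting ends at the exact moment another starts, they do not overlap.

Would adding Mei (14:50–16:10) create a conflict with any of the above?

Yes — it overlaps Declan, Noor

Declan: starts 13:40 before Mei ends 16:10, and ends 18:10 after Mei starts 14:50 → overlap.
Noor: starts 15:30 before Mei ends 16:10, and ends 17:00 after Mei starts 14:50 → overlap.
Elena: starts 17:00 at or after Mei ends 16:10 → clear.
Ravi: starts 17:00 at or after Mei ends 16:10 → clear.
Dmitri: starts 18:00 at or after Mei ends 16:10 → clear.
Sofia: starts 18:20 at or after Mei ends 16:10 → clear.
Mei overlaps Declan, Noor.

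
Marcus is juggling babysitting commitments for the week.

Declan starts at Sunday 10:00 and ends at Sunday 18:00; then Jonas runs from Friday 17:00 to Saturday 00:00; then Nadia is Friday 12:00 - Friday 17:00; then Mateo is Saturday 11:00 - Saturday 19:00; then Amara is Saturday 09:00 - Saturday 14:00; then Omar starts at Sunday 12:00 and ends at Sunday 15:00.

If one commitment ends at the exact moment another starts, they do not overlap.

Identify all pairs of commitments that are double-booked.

Check each pair: they overlap iff neither finishes before the other starts.
Sorted by start: Nadia, Jonas, Amara, Mateo, Declan, Omar.
Jonas starts exactly when Nadia ends (back-to-back, no overlap), so Nadia has no further overlaps.
Amara starts after Jonas ends, so Jonas has no further overlaps.
Mateo starts before Amara ends → Amara and Mateo overlap.
Declan starts after Amara ends, so Amara has no further overlaps.
Declan starts after Mateo ends, so Mateo has no further overlaps.
Omar starts before Declan ends → Declan and Omar overlap.

Amara & Mateo, Declan & Omar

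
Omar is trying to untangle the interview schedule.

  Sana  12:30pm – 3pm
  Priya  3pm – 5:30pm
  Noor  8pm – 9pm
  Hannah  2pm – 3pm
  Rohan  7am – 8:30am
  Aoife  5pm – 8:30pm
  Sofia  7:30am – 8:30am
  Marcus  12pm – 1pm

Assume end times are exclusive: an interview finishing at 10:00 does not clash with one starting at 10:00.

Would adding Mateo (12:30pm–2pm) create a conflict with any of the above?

Rohan: ends 8:30am at or before Mateo starts 12:30pm → clear.
Sofia: ends 8:30am at or before Mateo starts 12:30pm → clear.
Marcus: starts 12pm before Mateo ends 2pm, and ends 1pm after Mateo starts 12:30pm → overlap.
Sana: starts 12:30pm before Mateo ends 2pm, and ends 3pm after Mateo starts 12:30pm → overlap.
Hannah: starts 2pm at or after Mateo ends 2pm → clear.
Priya: starts 3pm at or after Mateo ends 2pm → clear.
Aoife: starts 5pm at or after Mateo ends 2pm → clear.
Noor: starts 8pm at or after Mateo ends 2pm → clear.
Mateo overlaps Marcus, Sana.

Yes — it overlaps Marcus, Sana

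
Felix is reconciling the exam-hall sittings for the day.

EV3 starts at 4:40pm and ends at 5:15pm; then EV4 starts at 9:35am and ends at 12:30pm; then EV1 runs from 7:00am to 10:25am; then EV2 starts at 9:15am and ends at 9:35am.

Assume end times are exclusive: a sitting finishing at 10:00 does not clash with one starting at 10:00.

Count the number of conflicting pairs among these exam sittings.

Sorted by start: EV1, EV2, EV4, EV3.
EV2 starts before EV1 ends → EV1 and EV2 overlap.
EV4 starts before EV1 ends → EV1 and EV4 overlap.
EV3 starts after EV1 ends.
EV4 starts exactly when EV2 ends (back-to-back, no overlap) — done with EV2.
EV3 starts after EV4 ends.
Overlapping pairs: EV1 & EV2, EV1 & EV4 — 2 in total.

2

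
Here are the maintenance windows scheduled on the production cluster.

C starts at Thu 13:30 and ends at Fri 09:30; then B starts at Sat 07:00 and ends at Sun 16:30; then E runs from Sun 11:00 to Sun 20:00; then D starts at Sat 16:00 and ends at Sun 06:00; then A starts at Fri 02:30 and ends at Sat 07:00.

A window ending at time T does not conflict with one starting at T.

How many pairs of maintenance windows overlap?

3

Sorted by start: C, A, B, D, E.
A starts before C ends → C and A overlap.
B starts after C ends — done with C.
B starts exactly when A ends (back-to-back, no overlap) — done with A.
D starts before B ends → B and D overlap.
E starts before B ends → B and E overlap.
E starts after D ends.
Overlapping pairs: A & C, B & D, B & E — 3 in total.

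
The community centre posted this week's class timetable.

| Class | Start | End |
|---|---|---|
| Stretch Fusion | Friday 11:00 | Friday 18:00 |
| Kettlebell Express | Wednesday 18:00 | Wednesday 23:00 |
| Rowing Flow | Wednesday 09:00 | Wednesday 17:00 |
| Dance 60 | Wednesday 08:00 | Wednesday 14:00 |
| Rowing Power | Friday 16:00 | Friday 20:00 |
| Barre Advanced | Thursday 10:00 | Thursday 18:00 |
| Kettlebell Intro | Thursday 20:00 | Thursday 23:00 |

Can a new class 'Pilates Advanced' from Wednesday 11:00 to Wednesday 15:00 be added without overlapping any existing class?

No — it overlaps Dance 60, Rowing Flow

Dance 60: starts Wednesday 08:00 before Pilates Advanced ends Wednesday 15:00, and ends Wednesday 14:00 after Pilates Advanced starts Wednesday 11:00 → overlap.
Rowing Flow: starts Wednesday 09:00 before Pilates Advanced ends Wednesday 15:00, and ends Wednesday 17:00 after Pilates Advanced starts Wednesday 11:00 → overlap.
Kettlebell Express: starts Wednesday 18:00 at or after Pilates Advanced ends Wednesday 15:00 → clear.
Barre Advanced: starts Thursday 10:00 at or after Pilates Advanced ends Wednesday 15:00 → clear.
Kettlebell Intro: starts Thursday 20:00 at or after Pilates Advanced ends Wednesday 15:00 → clear.
Stretch Fusion: starts Friday 11:00 at or after Pilates Advanced ends Wednesday 15:00 → clear.
Rowing Power: starts Friday 16:00 at or after Pilates Advanced ends Wednesday 15:00 → clear.
Pilates Advanced overlaps Dance 60, Rowing Flow.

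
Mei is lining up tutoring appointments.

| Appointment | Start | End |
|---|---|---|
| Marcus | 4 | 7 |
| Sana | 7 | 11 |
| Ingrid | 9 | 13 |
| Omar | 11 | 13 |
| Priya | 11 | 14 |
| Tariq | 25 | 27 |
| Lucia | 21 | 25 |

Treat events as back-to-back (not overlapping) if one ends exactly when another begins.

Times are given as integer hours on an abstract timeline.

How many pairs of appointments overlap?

4

Check each pair: they overlap iff neither finishes before the other starts.
Sorted by start: Marcus, Sana, Ingrid, Omar, Priya, Lucia, Tariq.
Sana starts exactly when Marcus ends (back-to-back, no overlap), so Marcus has no further overlaps.
Ingrid starts before Sana ends → Sana and Ingrid overlap.
Omar starts exactly when Sana ends (back-to-back, no overlap), so Sana has no further overlaps.
Omar starts before Ingrid ends → Ingrid and Omar overlap.
Priya starts before Ingrid ends → Ingrid and Priya overlap.
Lucia starts after Ingrid ends, so Ingrid has no further overlaps.
Priya starts before Omar ends → Omar and Priya overlap.
Lucia starts after Omar ends, so Omar has no further overlaps.
Lucia starts after Priya ends, so Priya has no further overlaps.
Tariq starts exactly when Lucia ends (back-to-back, no overlap).
Overlapping pairs: Ingrid & Omar, Ingrid & Priya, Ingrid & Sana, Omar & Priya — 4 in total.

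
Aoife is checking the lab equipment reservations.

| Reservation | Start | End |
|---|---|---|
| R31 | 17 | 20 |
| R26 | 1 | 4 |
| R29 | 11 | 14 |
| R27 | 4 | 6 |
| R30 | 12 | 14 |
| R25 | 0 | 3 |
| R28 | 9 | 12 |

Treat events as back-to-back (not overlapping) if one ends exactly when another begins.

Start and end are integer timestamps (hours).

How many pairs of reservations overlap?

3

Sorted by start: R25, R26, R27, R28, R29, R30, R31.
R26 starts before R25 ends → R25 and R26 overlap.
R27 starts after R25 ends, so nothing later overlaps R25 either.
R27 starts exactly when R26 ends (back-to-back, no overlap), so nothing later overlaps R26 either.
R28 starts after R27 ends, so nothing later overlaps R27 either.
R29 starts before R28 ends → R28 and R29 overlap.
R30 starts exactly when R28 ends (back-to-back, no overlap), so nothing later overlaps R28 either.
R30 starts before R29 ends → R29 and R30 overlap.
R31 starts after R29 ends.
R31 starts after R30 ends.
Overlapping pairs: R25 & R26, R28 & R29, R29 & R30 — 3 in total.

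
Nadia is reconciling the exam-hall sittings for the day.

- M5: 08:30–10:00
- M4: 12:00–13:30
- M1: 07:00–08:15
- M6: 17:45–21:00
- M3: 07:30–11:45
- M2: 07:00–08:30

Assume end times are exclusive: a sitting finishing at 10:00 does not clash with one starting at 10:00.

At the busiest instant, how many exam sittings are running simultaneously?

Sweep the timeline, counting +1 at each start and −1 at each end (ends before starts at a tie):
07:00 start M1 → 1
07:00 start M2 → 2
07:30 start M3 → 3
08:15 end M1 → 2
08:30 end M2 → 1
08:30 start M5 → 2
10:00 end M5 → 1
11:45 end M3 → 0
12:00 start M4 → 1
13:30 end M4 → 0
17:45 start M6 → 1
21:00 end M6 → 0
Peak is 3, at 07:30 (M1, M2, M3).

3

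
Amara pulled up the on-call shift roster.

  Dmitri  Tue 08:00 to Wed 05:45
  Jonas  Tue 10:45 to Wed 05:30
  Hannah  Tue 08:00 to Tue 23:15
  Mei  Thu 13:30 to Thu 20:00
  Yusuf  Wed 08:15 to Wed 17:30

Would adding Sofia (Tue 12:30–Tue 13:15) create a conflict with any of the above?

Yes — it overlaps Dmitri, Hannah, Jonas

Hannah: starts Tue 08:00 before Sofia ends Tue 13:15, and ends Tue 23:15 after Sofia starts Tue 12:30 → overlap.
Dmitri: starts Tue 08:00 before Sofia ends Tue 13:15, and ends Wed 05:45 after Sofia starts Tue 12:30 → overlap.
Jonas: starts Tue 10:45 before Sofia ends Tue 13:15, and ends Wed 05:30 after Sofia starts Tue 12:30 → overlap.
Yusuf: starts Wed 08:15 at or after Sofia ends Tue 13:15 → clear.
Mei: starts Thu 13:30 at or after Sofia ends Tue 13:15 → clear.
Sofia overlaps Hannah, Dmitri, Jonas.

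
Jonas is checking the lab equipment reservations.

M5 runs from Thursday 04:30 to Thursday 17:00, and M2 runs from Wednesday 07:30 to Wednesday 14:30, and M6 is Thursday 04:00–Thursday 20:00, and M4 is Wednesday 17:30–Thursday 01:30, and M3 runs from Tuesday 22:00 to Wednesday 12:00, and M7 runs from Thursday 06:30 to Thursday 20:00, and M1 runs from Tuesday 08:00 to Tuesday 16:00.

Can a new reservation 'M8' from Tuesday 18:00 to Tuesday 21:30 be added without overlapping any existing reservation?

M1: ends Tuesday 16:00 at or before M8 starts Tuesday 18:00 → clear.
M3: starts Tuesday 22:00 at or after M8 ends Tuesday 21:30 → clear.
M2: starts Wednesday 07:30 at or after M8 ends Tuesday 21:30 → clear.
M4: starts Wednesday 17:30 at or after M8 ends Tuesday 21:30 → clear.
M6: starts Thursday 04:00 at or after M8 ends Tuesday 21:30 → clear.
M5: starts Thursday 04:30 at or after M8 ends Tuesday 21:30 → clear.
M7: starts Thursday 06:30 at or after M8 ends Tuesday 21:30 → clear.

Yes — the slot is free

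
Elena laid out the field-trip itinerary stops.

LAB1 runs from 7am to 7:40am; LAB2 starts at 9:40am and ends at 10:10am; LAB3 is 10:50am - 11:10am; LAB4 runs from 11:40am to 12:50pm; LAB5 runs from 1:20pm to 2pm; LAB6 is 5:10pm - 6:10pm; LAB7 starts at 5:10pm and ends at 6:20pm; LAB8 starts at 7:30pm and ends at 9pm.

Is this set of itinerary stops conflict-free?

Sorted by start: LAB1, LAB2, LAB3, LAB4, LAB5, LAB6, LAB7, LAB8.
LAB2 starts after LAB1 ends — done with LAB1.
LAB3 starts after LAB2 ends — done with LAB2.
LAB4 starts after LAB3 ends — done with LAB3.
LAB5 starts after LAB4 ends — done with LAB4.
LAB6 starts after LAB5 ends — done with LAB5.
LAB7 starts before LAB6 ends → LAB6 and LAB7 overlap.
That's a conflict, so the schedule is not conflict-free.

No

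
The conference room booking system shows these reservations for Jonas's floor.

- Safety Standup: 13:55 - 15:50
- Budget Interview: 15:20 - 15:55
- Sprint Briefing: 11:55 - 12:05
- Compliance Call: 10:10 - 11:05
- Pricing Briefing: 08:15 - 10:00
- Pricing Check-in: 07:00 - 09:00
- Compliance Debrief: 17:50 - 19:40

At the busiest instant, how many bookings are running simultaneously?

Sweep the timeline, counting +1 at each start and −1 at each end (ends before starts at a tie):
07:00 start Pricing Check-in → 1
08:15 start Pricing Briefing → 2
09:00 end Pricing Check-in → 1
10:00 end Pricing Briefing → 0
10:10 start Compliance Call → 1
11:05 end Compliance Call → 0
11:55 start Sprint Briefing → 1
12:05 end Sprint Briefing → 0
13:55 start Safety Standup → 1
15:20 start Budget Interview → 2
15:50 end Safety Standup → 1
15:55 end Budget Interview → 0
17:50 start Compliance Debrief → 1
19:40 end Compliance Debrief → 0
Peak is 2, at 08:15 (Pricing Briefing, Pricing Check-in).

2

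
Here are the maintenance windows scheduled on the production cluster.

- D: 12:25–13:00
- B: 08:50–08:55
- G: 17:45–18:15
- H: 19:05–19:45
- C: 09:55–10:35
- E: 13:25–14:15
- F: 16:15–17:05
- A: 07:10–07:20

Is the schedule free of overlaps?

Check each pair: they overlap iff neither finishes before the other starts.
Sorted by start: A, B, C, D, E, F, G, H.
B starts after A ends, so nothing later overlaps A either.
C starts after B ends, so nothing later overlaps B either.
D starts after C ends, so nothing later overlaps C either.
E starts after D ends, so nothing later overlaps D either.
F starts after E ends, so nothing later overlaps E either.
G starts after F ends, so nothing later overlaps F either.
H starts after G ends.
Every pair is clear; the schedule has no overlaps.

Yes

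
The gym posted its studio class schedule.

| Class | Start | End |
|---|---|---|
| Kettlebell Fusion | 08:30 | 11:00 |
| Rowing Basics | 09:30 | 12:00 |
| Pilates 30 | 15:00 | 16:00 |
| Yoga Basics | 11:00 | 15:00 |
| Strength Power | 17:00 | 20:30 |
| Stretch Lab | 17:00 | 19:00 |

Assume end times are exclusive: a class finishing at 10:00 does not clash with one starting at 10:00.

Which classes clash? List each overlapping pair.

Kettlebell Fusion & Rowing Basics, Rowing Basics & Yoga Basics, Strength Power & Stretch Lab

Check each pair: they overlap iff neither finishes before the other starts.
Sorted by start: Kettlebell Fusion, Rowing Basics, Yoga Basics, Pilates 30, Strength Power, Stretch Lab.
Rowing Basics starts before Kettlebell Fusion ends → Kettlebell Fusion and Rowing Basics overlap.
Yoga Basics starts exactly when Kettlebell Fusion ends (back-to-back, no overlap), so Kettlebell Fusion has no further overlaps.
Yoga Basics starts before Rowing Basics ends → Rowing Basics and Yoga Basics overlap.
Pilates 30 starts after Rowing Basics ends, so Rowing Basics has no further overlaps.
Pilates 30 starts exactly when Yoga Basics ends (back-to-back, no overlap), so Yoga Basics has no further overlaps.
Strength Power starts after Pilates 30 ends, so Pilates 30 has no further overlaps.
Stretch Lab starts before Strength Power ends → Strength Power and Stretch Lab overlap.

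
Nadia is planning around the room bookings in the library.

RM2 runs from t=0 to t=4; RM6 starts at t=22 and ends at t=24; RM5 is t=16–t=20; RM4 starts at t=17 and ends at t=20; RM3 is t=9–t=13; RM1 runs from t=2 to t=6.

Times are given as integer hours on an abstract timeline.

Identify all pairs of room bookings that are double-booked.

Check each pair: they overlap iff neither finishes before the other starts.
Sorted by start: RM2, RM1, RM3, RM5, RM4, RM6.
RM1 starts before RM2 ends → RM2 and RM1 overlap.
RM3 starts after RM2 ends — done with RM2.
RM3 starts after RM1 ends — done with RM1.
RM5 starts after RM3 ends — done with RM3.
RM4 starts before RM5 ends → RM5 and RM4 overlap.
RM6 starts after RM5 ends.
RM6 starts after RM4 ends.

RM1 & RM2, RM4 & RM5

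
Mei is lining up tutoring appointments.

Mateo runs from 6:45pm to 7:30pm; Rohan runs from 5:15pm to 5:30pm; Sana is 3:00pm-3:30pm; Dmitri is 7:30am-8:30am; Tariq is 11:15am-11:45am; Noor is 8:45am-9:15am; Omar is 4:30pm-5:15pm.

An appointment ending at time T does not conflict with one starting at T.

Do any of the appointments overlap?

No

Sorted by start: Dmitri, Noor, Tariq, Sana, Omar, Rohan, Mateo.
Noor starts after Dmitri ends; Dmitri is clear from here.
Tariq starts after Noor ends; Noor is clear from here.
Sana starts after Tariq ends; Tariq is clear from here.
Omar starts after Sana ends; Sana is clear from here.
Rohan starts exactly when Omar ends (back-to-back, no overlap); Omar is clear from here.
Mateo starts after Rohan ends.
Every pair is clear; the schedule has no overlaps.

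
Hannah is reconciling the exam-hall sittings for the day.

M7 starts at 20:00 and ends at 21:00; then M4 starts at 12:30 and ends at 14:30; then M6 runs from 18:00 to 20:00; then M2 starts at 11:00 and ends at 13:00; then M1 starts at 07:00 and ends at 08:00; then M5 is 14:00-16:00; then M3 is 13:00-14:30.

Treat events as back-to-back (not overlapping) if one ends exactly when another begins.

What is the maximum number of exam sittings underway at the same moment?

3

Walk through starts and ends in time order (an end at T is processed before a start at T):
07:00 start M1 → 1
08:00 end M1 → 0
11:00 start M2 → 1
12:30 start M4 → 2
13:00 end M2 → 1
13:00 start M3 → 2
14:00 start M5 → 3
14:30 end M3 → 2
14:30 end M4 → 1
16:00 end M5 → 0
18:00 start M6 → 1
20:00 end M6 → 0
20:00 start M7 → 1
21:00 end M7 → 0
Peak is 3, at 14:00 (M3, M4, M5).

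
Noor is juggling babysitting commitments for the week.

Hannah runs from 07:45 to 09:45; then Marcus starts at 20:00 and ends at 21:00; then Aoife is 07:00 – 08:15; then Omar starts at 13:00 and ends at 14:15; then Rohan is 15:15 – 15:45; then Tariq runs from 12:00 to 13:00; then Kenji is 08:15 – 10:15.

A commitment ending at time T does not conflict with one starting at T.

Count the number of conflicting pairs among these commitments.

2

Sorted by start: Aoife, Hannah, Kenji, Tariq, Omar, Rohan, Marcus.
Hannah starts before Aoife ends → Aoife and Hannah overlap.
Kenji starts exactly when Aoife ends (back-to-back, no overlap) — done with Aoife.
Kenji starts before Hannah ends → Hannah and Kenji overlap.
Tariq starts after Hannah ends — done with Hannah.
Tariq starts after Kenji ends — done with Kenji.
Omar starts exactly when Tariq ends (back-to-back, no overlap) — done with Tariq.
Rohan starts after Omar ends — done with Omar.
Marcus starts after Rohan ends.
Overlapping pairs: Aoife & Hannah, Hannah & Kenji — 2 in total.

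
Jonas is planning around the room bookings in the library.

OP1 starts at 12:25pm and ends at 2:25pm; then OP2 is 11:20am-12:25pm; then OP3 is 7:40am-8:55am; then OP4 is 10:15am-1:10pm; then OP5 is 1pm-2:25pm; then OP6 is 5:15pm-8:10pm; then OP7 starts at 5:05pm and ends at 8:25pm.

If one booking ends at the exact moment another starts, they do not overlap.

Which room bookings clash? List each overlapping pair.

OP1 & OP4, OP1 & OP5, OP2 & OP4, OP4 & OP5, OP6 & OP7

Sorted by start: OP3, OP4, OP2, OP1, OP5, OP7, OP6.
OP4 starts after OP3 ends — done with OP3.
OP2 starts before OP4 ends → OP4 and OP2 overlap.
OP1 starts before OP4 ends → OP4 and OP1 overlap.
OP5 starts before OP4 ends → OP4 and OP5 overlap.
OP7 starts after OP4 ends — done with OP4.
OP1 starts exactly when OP2 ends (back-to-back, no overlap) — done with OP2.
OP5 starts before OP1 ends → OP1 and OP5 overlap.
OP7 starts after OP1 ends — done with OP1.
OP7 starts after OP5 ends — done with OP5.
OP6 starts before OP7 ends → OP7 and OP6 overlap.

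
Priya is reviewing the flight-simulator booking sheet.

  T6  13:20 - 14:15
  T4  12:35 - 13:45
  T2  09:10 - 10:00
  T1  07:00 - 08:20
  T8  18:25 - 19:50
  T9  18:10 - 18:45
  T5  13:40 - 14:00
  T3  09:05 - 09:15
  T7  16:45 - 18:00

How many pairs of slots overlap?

Sorted by start: T1, T3, T2, T4, T6, T5, T7, T9, T8.
T3 starts after T1 ends; T1 is clear from here.
T2 starts before T3 ends → T3 and T2 overlap.
T4 starts after T3 ends; T3 is clear from here.
T4 starts after T2 ends; T2 is clear from here.
T6 starts before T4 ends → T4 and T6 overlap.
T5 starts before T4 ends → T4 and T5 overlap.
T7 starts after T4 ends; T4 is clear from here.
T5 starts before T6 ends → T6 and T5 overlap.
T7 starts after T6 ends; T6 is clear from here.
T7 starts after T5 ends; T5 is clear from here.
T9 starts after T7 ends; T7 is clear from here.
T8 starts before T9 ends → T9 and T8 overlap.
Overlapping pairs: T2 & T3, T4 & T5, T4 & T6, T5 & T6, T8 & T9 — 5 in total.

5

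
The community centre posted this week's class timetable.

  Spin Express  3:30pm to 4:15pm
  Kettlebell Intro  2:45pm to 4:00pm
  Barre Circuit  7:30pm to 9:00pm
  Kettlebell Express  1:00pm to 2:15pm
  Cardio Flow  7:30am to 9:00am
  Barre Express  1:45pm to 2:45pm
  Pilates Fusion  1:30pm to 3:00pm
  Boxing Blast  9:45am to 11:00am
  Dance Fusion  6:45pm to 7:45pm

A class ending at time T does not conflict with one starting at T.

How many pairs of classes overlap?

6

Two intervals overlap when each starts before the other ends.
Sorted by start: Cardio Flow, Boxing Blast, Kettlebell Express, Pilates Fusion, Barre Express, Kettlebell Intro, Spin Express, Dance Fusion, Barre Circuit.
Boxing Blast starts after Cardio Flow ends, so Cardio Flow has no further overlaps.
Kettlebell Express starts after Boxing Blast ends, so Boxing Blast has no further overlaps.
Pilates Fusion starts before Kettlebell Express ends → Kettlebell Express and Pilates Fusion overlap.
Barre Express starts before Kettlebell Express ends → Kettlebell Express and Barre Express overlap.
Kettlebell Intro starts after Kettlebell Express ends, so Kettlebell Express has no further overlaps.
Barre Express starts before Pilates Fusion ends → Pilates Fusion and Barre Express overlap.
Kettlebell Intro starts before Pilates Fusion ends → Pilates Fusion and Kettlebell Intro overlap.
Spin Express starts after Pilates Fusion ends, so Pilates Fusion has no further overlaps.
Kettlebell Intro starts exactly when Barre Express ends (back-to-back, no overlap), so Barre Express has no further overlaps.
Spin Express starts before Kettlebell Intro ends → Kettlebell Intro and Spin Express overlap.
Dance Fusion starts after Kettlebell Intro ends, so Kettlebell Intro has no further overlaps.
Dance Fusion starts after Spin Express ends, so Spin Express has no further overlaps.
Barre Circuit starts before Dance Fusion ends → Dance Fusion and Barre Circuit overlap.
Overlapping pairs: Barre Circuit & Dance Fusion, Barre Express & Kettlebell Express, Barre Express & Pilates Fusion, Kettlebell Express & Pilates Fusion, Kettlebell Intro & Pilates Fusion, Kettlebell Intro & Spin Express — 6 in total.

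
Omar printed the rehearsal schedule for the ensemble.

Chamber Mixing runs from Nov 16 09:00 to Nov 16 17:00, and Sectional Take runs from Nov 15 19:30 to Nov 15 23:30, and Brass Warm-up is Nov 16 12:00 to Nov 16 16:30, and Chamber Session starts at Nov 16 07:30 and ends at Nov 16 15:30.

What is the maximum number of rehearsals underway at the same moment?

Walk through starts and ends in time order (an end at T is processed before a start at T):
Nov 15 19:30 start Sectional Take → 1
Nov 15 23:30 end Sectional Take → 0
Nov 16 07:30 start Chamber Session → 1
Nov 16 09:00 start Chamber Mixing → 2
Nov 16 12:00 start Brass Warm-up → 3
Nov 16 15:30 end Chamber Session → 2
Nov 16 16:30 end Brass Warm-up → 1
Nov 16 17:00 end Chamber Mixing → 0
Peak is 3, at Nov 16 12:00 (Brass Warm-up, Chamber Mixing, Chamber Session).

3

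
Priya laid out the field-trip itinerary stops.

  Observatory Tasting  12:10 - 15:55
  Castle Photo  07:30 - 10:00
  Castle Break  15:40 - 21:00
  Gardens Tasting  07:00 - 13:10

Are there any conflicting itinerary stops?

Yes

Two intervals overlap when each starts before the other ends.
Sorted by start: Gardens Tasting, Castle Photo, Observatory Tasting, Castle Break.
Castle Photo starts before Gardens Tasting ends → Gardens Tasting and Castle Photo overlap.
That's a conflict, so the schedule is not conflict-free.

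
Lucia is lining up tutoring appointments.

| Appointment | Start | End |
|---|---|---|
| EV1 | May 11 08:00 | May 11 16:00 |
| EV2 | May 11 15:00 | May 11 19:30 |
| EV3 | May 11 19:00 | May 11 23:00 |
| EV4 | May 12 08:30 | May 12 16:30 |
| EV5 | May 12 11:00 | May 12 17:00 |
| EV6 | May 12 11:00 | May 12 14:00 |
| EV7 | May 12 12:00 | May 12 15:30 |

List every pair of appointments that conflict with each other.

Sorted by start: EV1, EV2, EV3, EV4, EV5, EV6, EV7.
EV2 starts before EV1 ends → EV1 and EV2 overlap.
EV3 starts after EV1 ends, so EV1 has no further overlaps.
EV3 starts before EV2 ends → EV2 and EV3 overlap.
EV4 starts after EV2 ends, so EV2 has no further overlaps.
EV4 starts after EV3 ends, so EV3 has no further overlaps.
EV5 starts before EV4 ends → EV4 and EV5 overlap.
EV6 starts before EV4 ends → EV4 and EV6 overlap.
EV7 starts before EV4 ends → EV4 and EV7 overlap.
EV6 starts before EV5 ends → EV5 and EV6 overlap.
EV7 starts before EV5 ends → EV5 and EV7 overlap.
EV7 starts before EV6 ends → EV6 and EV7 overlap.

EV1 & EV2, EV2 & EV3, EV4 & EV5, EV4 & EV6, EV4 & EV7, EV5 & EV6, EV5 & EV7, EV6 & EV7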